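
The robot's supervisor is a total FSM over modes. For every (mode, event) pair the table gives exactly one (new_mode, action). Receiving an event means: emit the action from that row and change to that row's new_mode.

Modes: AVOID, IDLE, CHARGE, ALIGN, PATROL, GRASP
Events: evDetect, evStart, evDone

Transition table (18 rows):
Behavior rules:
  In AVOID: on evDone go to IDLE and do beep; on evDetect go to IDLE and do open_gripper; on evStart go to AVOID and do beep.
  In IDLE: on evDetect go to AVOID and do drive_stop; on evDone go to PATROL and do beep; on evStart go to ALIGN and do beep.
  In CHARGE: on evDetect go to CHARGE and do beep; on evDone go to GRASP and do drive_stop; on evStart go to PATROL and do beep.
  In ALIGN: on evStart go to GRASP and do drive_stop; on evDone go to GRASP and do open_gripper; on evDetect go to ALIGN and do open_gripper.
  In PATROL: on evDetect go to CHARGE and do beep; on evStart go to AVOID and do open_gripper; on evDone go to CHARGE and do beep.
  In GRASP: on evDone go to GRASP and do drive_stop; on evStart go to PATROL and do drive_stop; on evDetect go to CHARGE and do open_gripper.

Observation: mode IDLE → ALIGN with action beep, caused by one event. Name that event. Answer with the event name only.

try evDetect: (IDLE, evDetect) → (AVOID, drive_stop)
try evStart: (IDLE, evStart) → (ALIGN, beep)  ← matches
try evDone: (IDLE, evDone) → (PATROL, beep)

evStart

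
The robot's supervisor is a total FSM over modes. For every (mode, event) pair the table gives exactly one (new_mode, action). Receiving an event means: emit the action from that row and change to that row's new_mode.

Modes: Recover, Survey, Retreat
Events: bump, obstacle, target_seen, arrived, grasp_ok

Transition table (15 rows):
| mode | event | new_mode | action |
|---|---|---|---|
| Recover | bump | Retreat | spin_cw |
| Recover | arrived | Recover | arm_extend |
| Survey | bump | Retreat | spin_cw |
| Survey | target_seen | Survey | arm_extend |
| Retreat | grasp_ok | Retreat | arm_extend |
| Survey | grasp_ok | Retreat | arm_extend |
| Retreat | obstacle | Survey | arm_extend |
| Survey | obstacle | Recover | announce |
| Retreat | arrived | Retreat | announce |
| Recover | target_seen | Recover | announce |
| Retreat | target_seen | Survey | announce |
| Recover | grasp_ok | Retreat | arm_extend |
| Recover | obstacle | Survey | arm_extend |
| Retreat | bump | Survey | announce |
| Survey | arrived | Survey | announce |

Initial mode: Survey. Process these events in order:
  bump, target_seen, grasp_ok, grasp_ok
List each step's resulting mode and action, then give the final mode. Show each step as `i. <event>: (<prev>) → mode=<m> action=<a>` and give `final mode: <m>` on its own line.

1. bump: (Survey) → mode=Retreat action=spin_cw
2. target_seen: (Retreat) → mode=Survey action=announce
3. grasp_ok: (Survey) → mode=Retreat action=arm_extend
4. grasp_ok: (Retreat) → mode=Retreat action=arm_extend

final mode: Retreat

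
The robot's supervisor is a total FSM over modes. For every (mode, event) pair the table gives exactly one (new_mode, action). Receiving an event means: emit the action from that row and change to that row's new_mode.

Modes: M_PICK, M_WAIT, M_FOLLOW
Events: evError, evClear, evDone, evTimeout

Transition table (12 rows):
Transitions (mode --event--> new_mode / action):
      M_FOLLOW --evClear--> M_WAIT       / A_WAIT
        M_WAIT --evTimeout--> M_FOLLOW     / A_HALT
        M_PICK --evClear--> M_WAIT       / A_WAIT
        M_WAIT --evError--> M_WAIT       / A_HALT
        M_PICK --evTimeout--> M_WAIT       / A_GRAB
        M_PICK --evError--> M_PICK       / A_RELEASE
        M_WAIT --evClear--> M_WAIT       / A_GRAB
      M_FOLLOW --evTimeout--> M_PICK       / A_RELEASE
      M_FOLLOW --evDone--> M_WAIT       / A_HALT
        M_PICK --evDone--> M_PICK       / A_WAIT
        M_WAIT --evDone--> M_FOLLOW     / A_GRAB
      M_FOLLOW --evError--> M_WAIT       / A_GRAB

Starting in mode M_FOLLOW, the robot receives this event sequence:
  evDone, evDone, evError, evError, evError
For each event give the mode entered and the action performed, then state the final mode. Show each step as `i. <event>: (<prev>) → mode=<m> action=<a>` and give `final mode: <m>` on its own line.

1. evDone: (M_FOLLOW) → mode=M_WAIT action=A_HALT
2. evDone: (M_WAIT) → mode=M_FOLLOW action=A_GRAB
3. evError: (M_FOLLOW) → mode=M_WAIT action=A_GRAB
4. evError: (M_WAIT) → mode=M_WAIT action=A_HALT
5. evError: (M_WAIT) → mode=M_WAIT action=A_HALT

final mode: M_WAIT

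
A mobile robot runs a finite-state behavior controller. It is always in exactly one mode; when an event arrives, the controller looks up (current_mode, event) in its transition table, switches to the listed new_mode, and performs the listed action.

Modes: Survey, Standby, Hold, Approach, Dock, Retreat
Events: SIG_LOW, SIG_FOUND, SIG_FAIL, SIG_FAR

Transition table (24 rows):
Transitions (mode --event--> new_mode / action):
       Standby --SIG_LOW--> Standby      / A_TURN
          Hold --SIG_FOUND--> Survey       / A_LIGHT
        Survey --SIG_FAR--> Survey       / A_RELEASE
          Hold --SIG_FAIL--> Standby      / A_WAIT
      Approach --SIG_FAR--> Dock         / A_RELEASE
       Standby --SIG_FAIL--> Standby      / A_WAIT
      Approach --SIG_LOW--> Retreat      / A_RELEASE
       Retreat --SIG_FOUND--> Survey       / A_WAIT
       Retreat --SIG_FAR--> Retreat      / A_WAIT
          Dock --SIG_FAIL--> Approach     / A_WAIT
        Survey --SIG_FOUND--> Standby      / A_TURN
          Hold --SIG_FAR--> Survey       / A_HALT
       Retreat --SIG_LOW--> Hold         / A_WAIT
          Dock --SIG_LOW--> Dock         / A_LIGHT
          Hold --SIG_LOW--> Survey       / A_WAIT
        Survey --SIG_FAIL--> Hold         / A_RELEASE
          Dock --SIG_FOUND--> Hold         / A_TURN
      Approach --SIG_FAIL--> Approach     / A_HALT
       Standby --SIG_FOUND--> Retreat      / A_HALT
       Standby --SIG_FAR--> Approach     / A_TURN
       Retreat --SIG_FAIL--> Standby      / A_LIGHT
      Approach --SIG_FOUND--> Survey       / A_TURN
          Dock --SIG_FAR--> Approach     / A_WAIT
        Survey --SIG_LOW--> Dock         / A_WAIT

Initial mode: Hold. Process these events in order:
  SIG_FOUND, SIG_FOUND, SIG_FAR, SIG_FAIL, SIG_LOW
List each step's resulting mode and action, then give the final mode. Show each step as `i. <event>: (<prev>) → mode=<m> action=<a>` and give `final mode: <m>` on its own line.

1. SIG_FOUND: (Hold) → mode=Survey action=A_LIGHT
2. SIG_FOUND: (Survey) → mode=Standby action=A_TURN
3. SIG_FAR: (Standby) → mode=Approach action=A_TURN
4. SIG_FAIL: (Approach) → mode=Approach action=A_HALT
5. SIG_LOW: (Approach) → mode=Retreat action=A_RELEASE

final mode: Retreat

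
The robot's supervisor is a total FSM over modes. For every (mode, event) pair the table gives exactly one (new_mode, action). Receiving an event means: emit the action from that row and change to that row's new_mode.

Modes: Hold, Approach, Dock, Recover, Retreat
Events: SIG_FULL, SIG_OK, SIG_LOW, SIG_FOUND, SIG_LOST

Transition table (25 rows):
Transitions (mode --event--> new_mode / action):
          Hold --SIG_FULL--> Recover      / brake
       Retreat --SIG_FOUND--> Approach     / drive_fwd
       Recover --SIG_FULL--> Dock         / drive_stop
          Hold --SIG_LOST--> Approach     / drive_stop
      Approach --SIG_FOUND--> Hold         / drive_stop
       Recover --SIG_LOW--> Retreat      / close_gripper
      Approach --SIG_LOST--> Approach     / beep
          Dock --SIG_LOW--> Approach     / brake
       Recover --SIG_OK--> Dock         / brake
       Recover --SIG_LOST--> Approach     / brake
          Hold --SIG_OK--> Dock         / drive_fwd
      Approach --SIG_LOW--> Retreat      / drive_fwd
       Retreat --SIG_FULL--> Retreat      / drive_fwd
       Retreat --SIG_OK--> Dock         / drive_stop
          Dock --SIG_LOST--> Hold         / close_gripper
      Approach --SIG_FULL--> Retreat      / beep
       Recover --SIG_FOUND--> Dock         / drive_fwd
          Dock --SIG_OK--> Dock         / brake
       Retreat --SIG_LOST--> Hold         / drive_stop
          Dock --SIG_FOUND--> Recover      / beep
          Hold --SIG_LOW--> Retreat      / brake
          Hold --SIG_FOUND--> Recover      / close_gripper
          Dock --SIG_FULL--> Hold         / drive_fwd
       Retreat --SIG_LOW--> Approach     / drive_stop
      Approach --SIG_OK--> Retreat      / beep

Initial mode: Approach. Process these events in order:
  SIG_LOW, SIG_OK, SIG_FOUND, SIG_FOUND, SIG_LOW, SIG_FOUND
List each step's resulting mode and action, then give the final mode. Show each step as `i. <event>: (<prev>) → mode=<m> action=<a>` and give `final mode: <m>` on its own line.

1. SIG_LOW: (Approach) → mode=Retreat action=drive_fwd
2. SIG_OK: (Retreat) → mode=Dock action=drive_stop
3. SIG_FOUND: (Dock) → mode=Recover action=beep
4. SIG_FOUND: (Recover) → mode=Dock action=drive_fwd
5. SIG_LOW: (Dock) → mode=Approach action=brake
6. SIG_FOUND: (Approach) → mode=Hold action=drive_stop

final mode: Hold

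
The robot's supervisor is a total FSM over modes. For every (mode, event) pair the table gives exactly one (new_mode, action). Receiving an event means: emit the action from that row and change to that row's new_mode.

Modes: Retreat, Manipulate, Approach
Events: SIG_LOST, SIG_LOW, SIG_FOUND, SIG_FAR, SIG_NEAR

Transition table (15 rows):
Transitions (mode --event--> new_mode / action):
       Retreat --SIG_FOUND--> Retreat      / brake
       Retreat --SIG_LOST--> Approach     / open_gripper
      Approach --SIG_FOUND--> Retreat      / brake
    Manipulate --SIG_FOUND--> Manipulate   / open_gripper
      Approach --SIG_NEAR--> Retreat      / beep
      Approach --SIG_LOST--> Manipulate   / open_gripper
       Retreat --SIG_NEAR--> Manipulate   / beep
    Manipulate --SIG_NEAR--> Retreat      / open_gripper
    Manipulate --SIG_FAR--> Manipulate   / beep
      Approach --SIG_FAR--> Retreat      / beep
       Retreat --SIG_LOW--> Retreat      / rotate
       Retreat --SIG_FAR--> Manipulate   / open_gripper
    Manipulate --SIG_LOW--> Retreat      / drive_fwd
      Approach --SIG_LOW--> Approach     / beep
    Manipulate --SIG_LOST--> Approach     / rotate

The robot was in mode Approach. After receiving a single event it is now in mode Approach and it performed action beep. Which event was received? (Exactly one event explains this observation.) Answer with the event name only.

try SIG_LOST: (Approach, SIG_LOST) → (Manipulate, open_gripper)
try SIG_LOW: (Approach, SIG_LOW) → (Approach, beep)  ← matches
try SIG_FOUND: (Approach, SIG_FOUND) → (Retreat, brake)
try SIG_FAR: (Approach, SIG_FAR) → (Retreat, beep)
try SIG_NEAR: (Approach, SIG_NEAR) → (Retreat, beep)

SIG_LOW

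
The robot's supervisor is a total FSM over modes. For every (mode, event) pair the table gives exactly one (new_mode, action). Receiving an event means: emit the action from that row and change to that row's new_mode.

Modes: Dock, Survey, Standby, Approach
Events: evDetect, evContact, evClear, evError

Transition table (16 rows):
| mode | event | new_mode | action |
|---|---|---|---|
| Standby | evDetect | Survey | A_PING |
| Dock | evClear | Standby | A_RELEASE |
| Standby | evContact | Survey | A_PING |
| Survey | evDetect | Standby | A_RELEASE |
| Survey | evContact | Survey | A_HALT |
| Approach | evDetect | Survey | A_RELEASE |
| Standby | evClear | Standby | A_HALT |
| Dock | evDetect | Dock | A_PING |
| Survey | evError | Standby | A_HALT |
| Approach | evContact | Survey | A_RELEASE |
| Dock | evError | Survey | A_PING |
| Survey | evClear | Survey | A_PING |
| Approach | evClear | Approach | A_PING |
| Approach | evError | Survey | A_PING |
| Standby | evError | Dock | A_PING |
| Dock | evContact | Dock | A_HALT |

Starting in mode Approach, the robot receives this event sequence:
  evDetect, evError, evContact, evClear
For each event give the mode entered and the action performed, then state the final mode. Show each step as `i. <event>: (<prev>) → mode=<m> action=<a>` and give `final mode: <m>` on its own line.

1. evDetect: (Approach) → mode=Survey action=A_RELEASE
2. evError: (Survey) → mode=Standby action=A_HALT
3. evContact: (Standby) → mode=Survey action=A_PING
4. evClear: (Survey) → mode=Survey action=A_PING

final mode: Survey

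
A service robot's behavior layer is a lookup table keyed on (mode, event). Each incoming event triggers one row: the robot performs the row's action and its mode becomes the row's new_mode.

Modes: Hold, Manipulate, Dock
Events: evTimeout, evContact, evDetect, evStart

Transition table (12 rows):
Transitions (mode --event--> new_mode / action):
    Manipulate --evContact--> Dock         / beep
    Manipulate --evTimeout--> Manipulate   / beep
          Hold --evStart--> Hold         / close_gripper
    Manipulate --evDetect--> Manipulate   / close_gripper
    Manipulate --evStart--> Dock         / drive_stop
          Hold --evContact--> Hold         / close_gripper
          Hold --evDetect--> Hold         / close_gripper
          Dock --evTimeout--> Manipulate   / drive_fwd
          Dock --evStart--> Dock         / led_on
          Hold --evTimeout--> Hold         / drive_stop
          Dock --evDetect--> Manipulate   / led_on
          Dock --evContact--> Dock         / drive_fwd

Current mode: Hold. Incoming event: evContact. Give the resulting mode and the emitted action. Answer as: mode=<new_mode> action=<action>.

mode=Hold action=close_gripper

current mode = Hold; filter table to that mode:
  (Hold, evStart) → (Hold, close_gripper)
  (Hold, evContact) → (Hold, close_gripper)  ← event matches
  (Hold, evDetect) → (Hold, close_gripper)
  (Hold, evTimeout) → (Hold, drive_stop)
event = evContact selects (Hold, close_gripper)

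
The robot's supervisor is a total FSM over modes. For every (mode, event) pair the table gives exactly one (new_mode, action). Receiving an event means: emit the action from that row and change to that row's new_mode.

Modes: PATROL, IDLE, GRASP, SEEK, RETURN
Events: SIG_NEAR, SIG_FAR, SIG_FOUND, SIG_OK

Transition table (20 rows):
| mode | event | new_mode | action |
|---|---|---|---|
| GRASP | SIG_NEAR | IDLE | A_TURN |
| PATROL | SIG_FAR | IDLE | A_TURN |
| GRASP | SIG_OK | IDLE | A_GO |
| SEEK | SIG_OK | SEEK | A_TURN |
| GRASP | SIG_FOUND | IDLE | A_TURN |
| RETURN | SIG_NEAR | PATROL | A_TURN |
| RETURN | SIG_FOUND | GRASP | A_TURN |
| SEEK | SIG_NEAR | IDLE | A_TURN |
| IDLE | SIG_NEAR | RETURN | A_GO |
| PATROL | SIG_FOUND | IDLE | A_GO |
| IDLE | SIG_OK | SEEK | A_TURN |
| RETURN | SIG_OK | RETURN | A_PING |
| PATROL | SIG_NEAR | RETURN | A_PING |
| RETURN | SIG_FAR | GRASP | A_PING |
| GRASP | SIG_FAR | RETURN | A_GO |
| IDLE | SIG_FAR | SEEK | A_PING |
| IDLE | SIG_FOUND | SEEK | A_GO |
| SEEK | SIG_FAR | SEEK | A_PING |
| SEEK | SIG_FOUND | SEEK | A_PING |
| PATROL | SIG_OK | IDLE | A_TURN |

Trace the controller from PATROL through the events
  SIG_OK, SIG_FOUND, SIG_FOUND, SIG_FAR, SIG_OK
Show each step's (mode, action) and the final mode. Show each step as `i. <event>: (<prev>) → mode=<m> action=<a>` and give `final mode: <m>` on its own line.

final mode: SEEK

1. SIG_OK: (PATROL) → mode=IDLE action=A_TURN
2. SIG_FOUND: (IDLE) → mode=SEEK action=A_GO
3. SIG_FOUND: (SEEK) → mode=SEEK action=A_PING
4. SIG_FAR: (SEEK) → mode=SEEK action=A_PING
5. SIG_OK: (SEEK) → mode=SEEK action=A_TURN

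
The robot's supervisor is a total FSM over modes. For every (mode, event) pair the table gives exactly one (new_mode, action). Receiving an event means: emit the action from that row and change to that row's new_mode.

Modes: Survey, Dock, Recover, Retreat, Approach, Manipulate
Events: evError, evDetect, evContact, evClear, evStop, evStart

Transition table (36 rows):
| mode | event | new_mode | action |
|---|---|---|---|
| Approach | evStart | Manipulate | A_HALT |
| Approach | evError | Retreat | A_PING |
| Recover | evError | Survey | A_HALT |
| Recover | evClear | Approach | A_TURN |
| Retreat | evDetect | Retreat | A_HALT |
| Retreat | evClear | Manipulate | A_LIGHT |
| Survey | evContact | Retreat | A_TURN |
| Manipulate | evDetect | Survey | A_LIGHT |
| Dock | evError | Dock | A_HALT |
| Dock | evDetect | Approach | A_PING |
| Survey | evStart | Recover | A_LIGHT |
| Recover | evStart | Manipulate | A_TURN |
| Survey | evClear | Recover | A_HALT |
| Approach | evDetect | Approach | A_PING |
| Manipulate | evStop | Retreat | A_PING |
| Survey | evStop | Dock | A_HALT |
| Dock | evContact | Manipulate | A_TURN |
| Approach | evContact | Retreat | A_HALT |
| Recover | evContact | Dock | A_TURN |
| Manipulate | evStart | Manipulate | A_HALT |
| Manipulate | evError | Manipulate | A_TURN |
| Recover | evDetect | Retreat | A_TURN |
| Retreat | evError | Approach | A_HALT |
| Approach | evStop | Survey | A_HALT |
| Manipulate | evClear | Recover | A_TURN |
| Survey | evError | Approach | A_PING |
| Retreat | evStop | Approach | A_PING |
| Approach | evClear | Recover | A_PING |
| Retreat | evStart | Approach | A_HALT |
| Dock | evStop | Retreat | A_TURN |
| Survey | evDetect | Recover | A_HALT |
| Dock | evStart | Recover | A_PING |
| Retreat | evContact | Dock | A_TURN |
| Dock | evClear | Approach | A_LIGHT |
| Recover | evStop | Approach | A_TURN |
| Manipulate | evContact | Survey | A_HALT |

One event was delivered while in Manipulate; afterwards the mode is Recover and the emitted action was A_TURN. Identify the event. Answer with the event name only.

try evError: (Manipulate, evError) → (Manipulate, A_TURN)
try evDetect: (Manipulate, evDetect) → (Survey, A_LIGHT)
try evContact: (Manipulate, evContact) → (Survey, A_HALT)
try evClear: (Manipulate, evClear) → (Recover, A_TURN)  ← matches
try evStop: (Manipulate, evStop) → (Retreat, A_PING)
try evStart: (Manipulate, evStart) → (Manipulate, A_HALT)

evClear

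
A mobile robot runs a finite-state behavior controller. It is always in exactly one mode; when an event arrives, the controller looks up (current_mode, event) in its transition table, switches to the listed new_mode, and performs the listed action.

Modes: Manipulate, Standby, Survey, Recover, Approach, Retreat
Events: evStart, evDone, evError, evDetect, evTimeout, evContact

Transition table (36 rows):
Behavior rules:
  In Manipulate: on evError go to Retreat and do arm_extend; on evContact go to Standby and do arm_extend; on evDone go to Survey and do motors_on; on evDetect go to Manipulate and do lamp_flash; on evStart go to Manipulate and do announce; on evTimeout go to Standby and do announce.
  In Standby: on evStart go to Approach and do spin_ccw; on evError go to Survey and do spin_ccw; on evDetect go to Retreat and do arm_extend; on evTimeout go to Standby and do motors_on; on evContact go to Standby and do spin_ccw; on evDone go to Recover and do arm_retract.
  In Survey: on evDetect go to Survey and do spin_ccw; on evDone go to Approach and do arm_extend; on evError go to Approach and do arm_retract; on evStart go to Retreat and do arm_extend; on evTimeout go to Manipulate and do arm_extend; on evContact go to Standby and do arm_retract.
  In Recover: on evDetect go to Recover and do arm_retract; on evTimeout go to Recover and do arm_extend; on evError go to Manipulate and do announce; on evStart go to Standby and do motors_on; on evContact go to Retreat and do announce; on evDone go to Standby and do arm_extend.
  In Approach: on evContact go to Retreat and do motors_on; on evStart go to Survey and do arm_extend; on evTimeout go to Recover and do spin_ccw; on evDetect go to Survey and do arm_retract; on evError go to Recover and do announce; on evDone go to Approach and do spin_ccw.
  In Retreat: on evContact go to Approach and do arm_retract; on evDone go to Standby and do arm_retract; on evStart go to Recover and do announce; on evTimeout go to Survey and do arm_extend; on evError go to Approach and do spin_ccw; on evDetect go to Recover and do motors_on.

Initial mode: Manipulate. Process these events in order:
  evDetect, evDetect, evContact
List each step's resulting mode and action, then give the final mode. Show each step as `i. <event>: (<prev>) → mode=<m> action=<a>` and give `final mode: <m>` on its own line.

1. evDetect: (Manipulate) → mode=Manipulate action=lamp_flash
2. evDetect: (Manipulate) → mode=Manipulate action=lamp_flash
3. evContact: (Manipulate) → mode=Standby action=arm_extend

final mode: Standby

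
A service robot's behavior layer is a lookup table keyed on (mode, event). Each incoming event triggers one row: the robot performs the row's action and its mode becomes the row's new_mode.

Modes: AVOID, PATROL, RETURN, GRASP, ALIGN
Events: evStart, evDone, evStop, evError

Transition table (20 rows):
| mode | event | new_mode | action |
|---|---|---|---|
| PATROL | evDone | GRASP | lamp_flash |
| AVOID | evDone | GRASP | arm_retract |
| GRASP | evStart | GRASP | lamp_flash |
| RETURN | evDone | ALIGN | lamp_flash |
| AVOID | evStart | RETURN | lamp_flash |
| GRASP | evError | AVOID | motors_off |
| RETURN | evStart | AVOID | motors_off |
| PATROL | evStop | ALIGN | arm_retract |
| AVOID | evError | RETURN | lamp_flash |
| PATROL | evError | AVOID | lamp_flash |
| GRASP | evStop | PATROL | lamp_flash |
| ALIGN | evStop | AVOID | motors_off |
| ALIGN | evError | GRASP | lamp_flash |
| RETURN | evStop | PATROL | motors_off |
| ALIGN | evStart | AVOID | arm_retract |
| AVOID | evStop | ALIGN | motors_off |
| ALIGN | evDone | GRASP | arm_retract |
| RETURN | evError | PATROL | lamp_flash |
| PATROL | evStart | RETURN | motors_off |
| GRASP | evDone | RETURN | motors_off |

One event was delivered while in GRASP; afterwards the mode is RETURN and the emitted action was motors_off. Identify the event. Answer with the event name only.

try evStart: (GRASP, evStart) → (GRASP, lamp_flash)
try evDone: (GRASP, evDone) → (RETURN, motors_off)  ← matches
try evStop: (GRASP, evStop) → (PATROL, lamp_flash)
try evError: (GRASP, evError) → (AVOID, motors_off)

evDone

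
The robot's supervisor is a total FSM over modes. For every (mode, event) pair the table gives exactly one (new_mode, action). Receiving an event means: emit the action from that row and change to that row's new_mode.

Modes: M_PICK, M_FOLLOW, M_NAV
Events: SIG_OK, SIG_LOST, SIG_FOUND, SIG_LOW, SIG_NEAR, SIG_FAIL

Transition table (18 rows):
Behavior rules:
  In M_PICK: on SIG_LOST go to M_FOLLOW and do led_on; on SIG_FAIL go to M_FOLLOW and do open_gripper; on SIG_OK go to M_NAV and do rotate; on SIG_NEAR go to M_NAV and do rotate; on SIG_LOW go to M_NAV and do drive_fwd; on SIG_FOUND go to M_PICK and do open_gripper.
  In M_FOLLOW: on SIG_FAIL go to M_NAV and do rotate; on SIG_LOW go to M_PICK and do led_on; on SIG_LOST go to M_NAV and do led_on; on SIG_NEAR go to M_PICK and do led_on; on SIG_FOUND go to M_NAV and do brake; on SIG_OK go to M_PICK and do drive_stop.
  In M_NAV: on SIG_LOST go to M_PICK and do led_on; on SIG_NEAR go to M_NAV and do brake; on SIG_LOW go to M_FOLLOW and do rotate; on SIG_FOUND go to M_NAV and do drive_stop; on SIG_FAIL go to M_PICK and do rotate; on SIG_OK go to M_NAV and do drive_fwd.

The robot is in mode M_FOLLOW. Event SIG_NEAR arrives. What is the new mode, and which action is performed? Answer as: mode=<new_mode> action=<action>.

mode=M_PICK action=led_on

current mode = M_FOLLOW; filter table to that mode:
  (M_FOLLOW, SIG_FAIL) → (M_NAV, rotate)
  (M_FOLLOW, SIG_LOW) → (M_PICK, led_on)
  (M_FOLLOW, SIG_LOST) → (M_NAV, led_on)
  (M_FOLLOW, SIG_NEAR) → (M_PICK, led_on)  ← event matches
  (M_FOLLOW, SIG_FOUND) → (M_NAV, brake)
  (M_FOLLOW, SIG_OK) → (M_PICK, drive_stop)
event = SIG_NEAR selects (M_PICK, led_on)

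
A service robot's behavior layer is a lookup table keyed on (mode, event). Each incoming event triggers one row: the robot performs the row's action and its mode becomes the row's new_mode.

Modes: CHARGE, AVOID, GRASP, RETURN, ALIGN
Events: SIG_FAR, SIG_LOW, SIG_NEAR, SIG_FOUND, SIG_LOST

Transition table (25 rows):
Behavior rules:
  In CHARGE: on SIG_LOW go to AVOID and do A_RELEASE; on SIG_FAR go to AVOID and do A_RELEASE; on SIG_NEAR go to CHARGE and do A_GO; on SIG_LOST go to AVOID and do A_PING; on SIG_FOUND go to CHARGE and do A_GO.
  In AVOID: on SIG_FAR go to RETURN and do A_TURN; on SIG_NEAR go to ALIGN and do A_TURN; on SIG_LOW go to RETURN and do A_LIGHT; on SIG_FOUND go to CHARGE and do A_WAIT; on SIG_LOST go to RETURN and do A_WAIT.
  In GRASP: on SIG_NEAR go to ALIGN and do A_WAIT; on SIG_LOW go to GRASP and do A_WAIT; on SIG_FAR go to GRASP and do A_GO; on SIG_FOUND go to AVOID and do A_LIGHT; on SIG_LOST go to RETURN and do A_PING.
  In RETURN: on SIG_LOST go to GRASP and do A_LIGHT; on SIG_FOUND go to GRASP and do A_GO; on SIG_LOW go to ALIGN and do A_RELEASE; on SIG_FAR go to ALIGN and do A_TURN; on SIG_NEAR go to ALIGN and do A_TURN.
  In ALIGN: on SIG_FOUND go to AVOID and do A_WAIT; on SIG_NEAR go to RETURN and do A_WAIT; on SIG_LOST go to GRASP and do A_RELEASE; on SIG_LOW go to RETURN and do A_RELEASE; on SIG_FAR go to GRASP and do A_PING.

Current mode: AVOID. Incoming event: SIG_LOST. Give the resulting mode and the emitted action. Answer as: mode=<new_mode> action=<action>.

mode=RETURN action=A_WAIT

current mode = AVOID; filter table to that mode:
  (AVOID, SIG_FAR) → (RETURN, A_TURN)
  (AVOID, SIG_NEAR) → (ALIGN, A_TURN)
  (AVOID, SIG_LOW) → (RETURN, A_LIGHT)
  (AVOID, SIG_FOUND) → (CHARGE, A_WAIT)
  (AVOID, SIG_LOST) → (RETURN, A_WAIT)  ← event matches
event = SIG_LOST selects (RETURN, A_WAIT)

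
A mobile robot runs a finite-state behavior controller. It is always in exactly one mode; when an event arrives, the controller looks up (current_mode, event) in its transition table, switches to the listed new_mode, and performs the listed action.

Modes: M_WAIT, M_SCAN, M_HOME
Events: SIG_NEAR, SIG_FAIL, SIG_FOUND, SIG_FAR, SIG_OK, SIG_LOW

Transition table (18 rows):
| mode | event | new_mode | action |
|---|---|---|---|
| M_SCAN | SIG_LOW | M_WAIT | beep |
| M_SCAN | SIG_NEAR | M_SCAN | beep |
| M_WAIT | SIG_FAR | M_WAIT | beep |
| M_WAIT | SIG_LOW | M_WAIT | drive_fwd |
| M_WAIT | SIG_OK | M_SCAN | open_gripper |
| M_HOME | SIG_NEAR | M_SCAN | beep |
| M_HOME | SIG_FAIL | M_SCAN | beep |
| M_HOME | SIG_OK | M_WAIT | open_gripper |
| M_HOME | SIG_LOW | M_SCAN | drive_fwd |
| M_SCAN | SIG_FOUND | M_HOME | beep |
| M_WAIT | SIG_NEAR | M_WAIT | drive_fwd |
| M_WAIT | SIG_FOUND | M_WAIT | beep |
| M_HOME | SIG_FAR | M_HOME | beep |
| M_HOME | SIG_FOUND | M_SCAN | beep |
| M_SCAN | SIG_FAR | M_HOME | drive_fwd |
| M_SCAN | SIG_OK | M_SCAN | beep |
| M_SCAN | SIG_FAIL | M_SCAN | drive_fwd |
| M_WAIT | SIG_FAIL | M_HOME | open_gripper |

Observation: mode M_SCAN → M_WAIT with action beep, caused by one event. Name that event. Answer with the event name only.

try SIG_NEAR: (M_SCAN, SIG_NEAR) → (M_SCAN, beep)
try SIG_FAIL: (M_SCAN, SIG_FAIL) → (M_SCAN, drive_fwd)
try SIG_FOUND: (M_SCAN, SIG_FOUND) → (M_HOME, beep)
try SIG_FAR: (M_SCAN, SIG_FAR) → (M_HOME, drive_fwd)
try SIG_OK: (M_SCAN, SIG_OK) → (M_SCAN, beep)
try SIG_LOW: (M_SCAN, SIG_LOW) → (M_WAIT, beep)  ← matches

SIG_LOW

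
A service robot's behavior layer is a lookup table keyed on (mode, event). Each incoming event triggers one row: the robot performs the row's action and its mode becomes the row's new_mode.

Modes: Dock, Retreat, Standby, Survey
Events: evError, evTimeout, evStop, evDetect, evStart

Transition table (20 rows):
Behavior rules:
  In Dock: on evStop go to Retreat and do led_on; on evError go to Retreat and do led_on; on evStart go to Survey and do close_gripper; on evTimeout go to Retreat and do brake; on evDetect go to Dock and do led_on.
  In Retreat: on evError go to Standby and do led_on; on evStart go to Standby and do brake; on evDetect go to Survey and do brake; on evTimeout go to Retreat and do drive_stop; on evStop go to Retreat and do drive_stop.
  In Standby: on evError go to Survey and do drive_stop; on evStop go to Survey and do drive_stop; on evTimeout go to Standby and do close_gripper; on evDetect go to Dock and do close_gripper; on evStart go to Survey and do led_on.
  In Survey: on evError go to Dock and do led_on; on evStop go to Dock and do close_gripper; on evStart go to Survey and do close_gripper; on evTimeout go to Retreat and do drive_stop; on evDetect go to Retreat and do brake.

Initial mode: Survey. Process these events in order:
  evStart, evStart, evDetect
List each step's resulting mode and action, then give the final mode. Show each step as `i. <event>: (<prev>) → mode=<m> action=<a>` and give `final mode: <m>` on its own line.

1. evStart: (Survey) → mode=Survey action=close_gripper
2. evStart: (Survey) → mode=Survey action=close_gripper
3. evDetect: (Survey) → mode=Retreat action=brake

final mode: Retreat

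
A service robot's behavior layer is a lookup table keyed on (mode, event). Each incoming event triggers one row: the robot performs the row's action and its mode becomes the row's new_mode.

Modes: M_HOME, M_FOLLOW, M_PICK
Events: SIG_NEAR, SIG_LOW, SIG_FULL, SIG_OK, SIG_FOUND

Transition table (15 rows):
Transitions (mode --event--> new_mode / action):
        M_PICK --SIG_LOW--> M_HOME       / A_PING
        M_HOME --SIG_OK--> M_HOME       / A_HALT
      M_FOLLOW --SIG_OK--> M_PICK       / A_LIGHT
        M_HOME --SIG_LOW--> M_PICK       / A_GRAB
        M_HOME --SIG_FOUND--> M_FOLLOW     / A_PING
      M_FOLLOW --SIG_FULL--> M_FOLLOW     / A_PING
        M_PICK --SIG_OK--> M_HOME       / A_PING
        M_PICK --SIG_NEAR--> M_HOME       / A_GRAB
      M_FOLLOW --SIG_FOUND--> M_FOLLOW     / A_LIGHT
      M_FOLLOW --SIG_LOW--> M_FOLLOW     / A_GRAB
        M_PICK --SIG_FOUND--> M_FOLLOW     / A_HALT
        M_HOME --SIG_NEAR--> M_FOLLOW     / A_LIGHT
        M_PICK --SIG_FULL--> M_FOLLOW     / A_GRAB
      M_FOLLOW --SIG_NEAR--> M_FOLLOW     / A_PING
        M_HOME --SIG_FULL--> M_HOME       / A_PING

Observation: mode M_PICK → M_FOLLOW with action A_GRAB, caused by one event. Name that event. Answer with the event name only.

try SIG_NEAR: (M_PICK, SIG_NEAR) → (M_HOME, A_GRAB)
try SIG_LOW: (M_PICK, SIG_LOW) → (M_HOME, A_PING)
try SIG_FULL: (M_PICK, SIG_FULL) → (M_FOLLOW, A_GRAB)  ← matches
try SIG_OK: (M_PICK, SIG_OK) → (M_HOME, A_PING)
try SIG_FOUND: (M_PICK, SIG_FOUND) → (M_FOLLOW, A_HALT)

SIG_FULL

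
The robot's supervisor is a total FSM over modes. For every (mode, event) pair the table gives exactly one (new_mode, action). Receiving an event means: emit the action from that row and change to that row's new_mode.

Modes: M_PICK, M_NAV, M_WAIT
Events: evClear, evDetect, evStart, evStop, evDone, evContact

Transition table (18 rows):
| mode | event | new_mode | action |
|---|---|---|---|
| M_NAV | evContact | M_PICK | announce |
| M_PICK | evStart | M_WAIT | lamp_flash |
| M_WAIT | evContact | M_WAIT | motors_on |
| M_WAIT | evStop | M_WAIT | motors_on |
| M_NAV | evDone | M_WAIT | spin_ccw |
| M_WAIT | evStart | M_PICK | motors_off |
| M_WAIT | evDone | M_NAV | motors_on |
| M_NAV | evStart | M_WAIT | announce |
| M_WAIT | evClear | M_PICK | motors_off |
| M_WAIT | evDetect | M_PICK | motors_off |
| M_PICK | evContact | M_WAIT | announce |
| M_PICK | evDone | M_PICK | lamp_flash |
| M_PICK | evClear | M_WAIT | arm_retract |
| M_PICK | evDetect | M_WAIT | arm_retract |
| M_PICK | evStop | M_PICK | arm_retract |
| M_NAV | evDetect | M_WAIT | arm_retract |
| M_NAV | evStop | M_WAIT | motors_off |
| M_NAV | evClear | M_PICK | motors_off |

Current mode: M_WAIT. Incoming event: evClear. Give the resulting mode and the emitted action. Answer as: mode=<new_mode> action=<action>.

current mode = M_WAIT; filter table to that mode:
  (M_WAIT, evContact) → (M_WAIT, motors_on)
  (M_WAIT, evStop) → (M_WAIT, motors_on)
  (M_WAIT, evStart) → (M_PICK, motors_off)
  (M_WAIT, evDone) → (M_NAV, motors_on)
  (M_WAIT, evClear) → (M_PICK, motors_off)  ← event matches
  (M_WAIT, evDetect) → (M_PICK, motors_off)
event = evClear selects (M_PICK, motors_off)

mode=M_PICK action=motors_off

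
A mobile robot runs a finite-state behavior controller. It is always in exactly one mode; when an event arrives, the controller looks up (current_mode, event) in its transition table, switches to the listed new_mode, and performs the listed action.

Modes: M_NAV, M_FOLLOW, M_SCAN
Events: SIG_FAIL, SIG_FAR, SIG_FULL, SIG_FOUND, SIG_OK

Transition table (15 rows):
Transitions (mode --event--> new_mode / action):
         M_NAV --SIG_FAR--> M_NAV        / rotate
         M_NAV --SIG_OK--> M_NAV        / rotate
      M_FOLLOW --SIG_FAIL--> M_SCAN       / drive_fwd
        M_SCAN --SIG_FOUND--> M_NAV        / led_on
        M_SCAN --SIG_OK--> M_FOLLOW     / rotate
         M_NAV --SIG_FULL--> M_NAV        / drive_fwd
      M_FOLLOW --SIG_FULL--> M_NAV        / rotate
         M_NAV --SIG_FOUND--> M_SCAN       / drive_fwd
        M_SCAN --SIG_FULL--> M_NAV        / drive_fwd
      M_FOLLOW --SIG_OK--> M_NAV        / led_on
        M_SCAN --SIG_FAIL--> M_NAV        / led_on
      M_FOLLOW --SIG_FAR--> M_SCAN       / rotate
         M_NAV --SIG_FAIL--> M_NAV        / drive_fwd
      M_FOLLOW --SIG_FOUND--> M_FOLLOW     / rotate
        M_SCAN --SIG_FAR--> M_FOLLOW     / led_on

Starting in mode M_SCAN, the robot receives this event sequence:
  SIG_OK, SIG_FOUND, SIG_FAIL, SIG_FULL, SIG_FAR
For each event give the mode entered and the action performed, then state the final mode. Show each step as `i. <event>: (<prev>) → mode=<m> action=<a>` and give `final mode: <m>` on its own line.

final mode: M_NAV

1. SIG_OK: (M_SCAN) → mode=M_FOLLOW action=rotate
2. SIG_FOUND: (M_FOLLOW) → mode=M_FOLLOW action=rotate
3. SIG_FAIL: (M_FOLLOW) → mode=M_SCAN action=drive_fwd
4. SIG_FULL: (M_SCAN) → mode=M_NAV action=drive_fwd
5. SIG_FAR: (M_NAV) → mode=M_NAV action=rotate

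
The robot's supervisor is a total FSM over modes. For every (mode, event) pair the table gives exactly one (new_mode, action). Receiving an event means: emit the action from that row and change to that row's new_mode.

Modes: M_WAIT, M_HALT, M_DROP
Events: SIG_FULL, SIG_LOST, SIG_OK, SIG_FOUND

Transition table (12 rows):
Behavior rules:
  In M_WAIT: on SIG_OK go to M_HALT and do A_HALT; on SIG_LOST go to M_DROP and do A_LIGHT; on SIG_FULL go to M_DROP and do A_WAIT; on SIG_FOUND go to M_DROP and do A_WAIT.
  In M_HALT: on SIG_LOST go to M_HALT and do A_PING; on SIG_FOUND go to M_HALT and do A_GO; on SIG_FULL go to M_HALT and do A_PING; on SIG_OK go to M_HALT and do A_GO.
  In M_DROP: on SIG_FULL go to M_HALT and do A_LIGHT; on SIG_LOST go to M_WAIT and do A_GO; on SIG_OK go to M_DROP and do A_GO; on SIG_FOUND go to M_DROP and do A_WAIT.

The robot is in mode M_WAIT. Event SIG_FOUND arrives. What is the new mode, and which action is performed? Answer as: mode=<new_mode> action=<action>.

mode=M_DROP action=A_WAIT

current mode = M_WAIT; filter table to that mode:
  (M_WAIT, SIG_OK) → (M_HALT, A_HALT)
  (M_WAIT, SIG_LOST) → (M_DROP, A_LIGHT)
  (M_WAIT, SIG_FULL) → (M_DROP, A_WAIT)
  (M_WAIT, SIG_FOUND) → (M_DROP, A_WAIT)  ← event matches
event = SIG_FOUND selects (M_DROP, A_WAIT)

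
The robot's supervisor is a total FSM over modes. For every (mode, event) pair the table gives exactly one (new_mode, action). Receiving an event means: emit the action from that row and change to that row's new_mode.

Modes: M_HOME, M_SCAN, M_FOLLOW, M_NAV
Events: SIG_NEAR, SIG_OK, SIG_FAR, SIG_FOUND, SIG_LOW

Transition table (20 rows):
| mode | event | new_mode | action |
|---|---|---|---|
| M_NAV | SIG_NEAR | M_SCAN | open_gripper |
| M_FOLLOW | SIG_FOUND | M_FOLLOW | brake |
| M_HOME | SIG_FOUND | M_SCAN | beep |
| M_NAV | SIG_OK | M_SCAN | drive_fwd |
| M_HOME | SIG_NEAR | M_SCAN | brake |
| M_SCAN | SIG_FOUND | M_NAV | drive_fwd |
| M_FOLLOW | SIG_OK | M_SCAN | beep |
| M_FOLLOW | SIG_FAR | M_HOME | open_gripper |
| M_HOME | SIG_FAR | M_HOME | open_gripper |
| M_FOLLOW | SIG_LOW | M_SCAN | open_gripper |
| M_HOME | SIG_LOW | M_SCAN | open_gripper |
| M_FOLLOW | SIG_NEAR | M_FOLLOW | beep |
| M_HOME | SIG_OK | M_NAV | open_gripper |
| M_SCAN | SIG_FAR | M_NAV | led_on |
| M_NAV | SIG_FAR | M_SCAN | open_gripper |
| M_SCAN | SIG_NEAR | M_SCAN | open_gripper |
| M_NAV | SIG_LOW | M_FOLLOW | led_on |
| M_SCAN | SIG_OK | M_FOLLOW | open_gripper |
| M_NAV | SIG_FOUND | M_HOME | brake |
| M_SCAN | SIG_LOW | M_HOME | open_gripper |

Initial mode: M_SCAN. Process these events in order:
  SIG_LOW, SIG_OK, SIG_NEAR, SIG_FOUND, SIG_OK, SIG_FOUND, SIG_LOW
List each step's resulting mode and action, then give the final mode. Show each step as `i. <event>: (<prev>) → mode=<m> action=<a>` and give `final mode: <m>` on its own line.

final mode: M_FOLLOW

1. SIG_LOW: (M_SCAN) → mode=M_HOME action=open_gripper
2. SIG_OK: (M_HOME) → mode=M_NAV action=open_gripper
3. SIG_NEAR: (M_NAV) → mode=M_SCAN action=open_gripper
4. SIG_FOUND: (M_SCAN) → mode=M_NAV action=drive_fwd
5. SIG_OK: (M_NAV) → mode=M_SCAN action=drive_fwd
6. SIG_FOUND: (M_SCAN) → mode=M_NAV action=drive_fwd
7. SIG_LOW: (M_NAV) → mode=M_FOLLOW action=led_on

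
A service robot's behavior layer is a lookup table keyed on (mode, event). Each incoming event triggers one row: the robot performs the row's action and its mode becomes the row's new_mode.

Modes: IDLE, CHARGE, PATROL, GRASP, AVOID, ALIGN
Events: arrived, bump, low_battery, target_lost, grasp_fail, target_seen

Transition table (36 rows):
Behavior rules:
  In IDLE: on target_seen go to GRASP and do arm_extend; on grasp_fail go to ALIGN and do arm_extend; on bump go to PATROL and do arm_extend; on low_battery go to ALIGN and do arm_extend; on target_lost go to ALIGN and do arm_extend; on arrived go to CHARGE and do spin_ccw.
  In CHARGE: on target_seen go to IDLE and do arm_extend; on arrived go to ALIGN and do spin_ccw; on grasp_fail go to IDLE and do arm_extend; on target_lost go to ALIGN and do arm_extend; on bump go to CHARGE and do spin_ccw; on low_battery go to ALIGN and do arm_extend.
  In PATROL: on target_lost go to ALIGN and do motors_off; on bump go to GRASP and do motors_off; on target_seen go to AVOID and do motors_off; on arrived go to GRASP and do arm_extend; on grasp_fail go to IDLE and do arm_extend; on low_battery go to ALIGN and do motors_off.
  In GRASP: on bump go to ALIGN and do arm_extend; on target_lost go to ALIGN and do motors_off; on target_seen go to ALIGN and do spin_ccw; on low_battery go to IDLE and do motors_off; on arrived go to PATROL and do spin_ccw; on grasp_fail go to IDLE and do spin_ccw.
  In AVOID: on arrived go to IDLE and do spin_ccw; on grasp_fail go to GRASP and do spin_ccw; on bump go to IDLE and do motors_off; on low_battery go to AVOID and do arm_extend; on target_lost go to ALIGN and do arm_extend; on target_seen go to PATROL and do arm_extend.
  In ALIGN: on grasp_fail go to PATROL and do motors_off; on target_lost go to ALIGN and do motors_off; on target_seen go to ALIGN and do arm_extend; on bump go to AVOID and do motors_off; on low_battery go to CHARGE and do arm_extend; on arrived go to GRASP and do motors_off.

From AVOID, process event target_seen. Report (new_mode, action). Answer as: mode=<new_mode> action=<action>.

mode=PATROL action=arm_extend

current mode = AVOID; filter table to that mode:
  (AVOID, arrived) → (IDLE, spin_ccw)
  (AVOID, grasp_fail) → (GRASP, spin_ccw)
  (AVOID, bump) → (IDLE, motors_off)
  (AVOID, low_battery) → (AVOID, arm_extend)
  (AVOID, target_lost) → (ALIGN, arm_extend)
  (AVOID, target_seen) → (PATROL, arm_extend)  ← event matches
event = target_seen selects (PATROL, arm_extend)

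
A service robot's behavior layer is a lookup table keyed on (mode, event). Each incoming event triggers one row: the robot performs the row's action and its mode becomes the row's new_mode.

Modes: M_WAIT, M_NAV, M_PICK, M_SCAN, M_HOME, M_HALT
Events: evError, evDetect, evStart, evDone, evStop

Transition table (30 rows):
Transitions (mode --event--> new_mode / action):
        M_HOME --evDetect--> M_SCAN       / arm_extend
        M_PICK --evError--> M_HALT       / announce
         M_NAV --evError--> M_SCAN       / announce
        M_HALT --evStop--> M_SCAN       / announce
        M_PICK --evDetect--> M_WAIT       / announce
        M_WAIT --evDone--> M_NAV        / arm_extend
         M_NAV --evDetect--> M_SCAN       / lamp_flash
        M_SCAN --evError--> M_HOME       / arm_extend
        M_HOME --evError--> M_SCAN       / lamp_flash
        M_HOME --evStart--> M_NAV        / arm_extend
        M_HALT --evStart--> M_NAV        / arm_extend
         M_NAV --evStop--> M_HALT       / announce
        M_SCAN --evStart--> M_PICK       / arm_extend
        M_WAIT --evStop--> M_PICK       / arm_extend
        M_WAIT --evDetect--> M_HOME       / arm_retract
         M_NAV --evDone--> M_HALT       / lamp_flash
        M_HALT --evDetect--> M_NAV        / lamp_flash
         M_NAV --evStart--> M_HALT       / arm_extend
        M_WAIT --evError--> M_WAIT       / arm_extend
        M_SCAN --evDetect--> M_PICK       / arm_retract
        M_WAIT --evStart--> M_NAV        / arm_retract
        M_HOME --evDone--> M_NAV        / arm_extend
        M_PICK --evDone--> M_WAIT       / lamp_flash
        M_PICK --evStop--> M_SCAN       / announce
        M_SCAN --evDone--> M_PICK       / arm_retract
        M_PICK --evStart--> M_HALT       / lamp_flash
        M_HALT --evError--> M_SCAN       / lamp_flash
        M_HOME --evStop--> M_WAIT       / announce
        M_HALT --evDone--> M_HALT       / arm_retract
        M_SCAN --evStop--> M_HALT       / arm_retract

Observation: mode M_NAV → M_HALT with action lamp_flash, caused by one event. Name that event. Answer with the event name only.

evDone

try evError: (M_NAV, evError) → (M_SCAN, announce)
try evDetect: (M_NAV, evDetect) → (M_SCAN, lamp_flash)
try evStart: (M_NAV, evStart) → (M_HALT, arm_extend)
try evDone: (M_NAV, evDone) → (M_HALT, lamp_flash)  ← matches
try evStop: (M_NAV, evStop) → (M_HALT, announce)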